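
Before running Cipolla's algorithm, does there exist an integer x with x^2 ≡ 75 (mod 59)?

Reduce the numerator: 75 ≡ 16 (mod 59), so (75|59) = (16|59).
Factor out 2: 16 = 2^4. Since 59 ≡ 3 (mod 8), (2|59) = -1, and (2|59)^4 = +1. Now have (1|59).
(1|59) = 1. Collecting the sign factors: 1.
The Legendre symbol is 1, so x^2 ≡ 75 (mod 59) has solution.

yes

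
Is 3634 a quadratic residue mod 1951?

no

(3634/1951)
  = (1683/1951)    [3634 ≡ 1683 mod 1951]
  = -(1951/1683)    [QR: both ≡ 3 mod 4, sign flips]
  = -(268/1683)    [1951 ≡ 268 mod 1683]
  = -(67/1683)    [1683 ≡ 3 mod 8 ⇒ (2/1683)^2 = +1]
  = (1683/67)    [QR: both ≡ 3 mod 4, sign flips]
  = (8/67)    [1683 ≡ 8 mod 67]
  = -(1/67)    [67 ≡ 3 mod 8 ⇒ (2/67)^3 = -1]
  = -1    [(1/67) = 1]
(3634/1951) = -1, and 1951 is prime, so 3634 is not a quadratic residue mod 1951.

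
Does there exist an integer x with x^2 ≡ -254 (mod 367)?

yes

Pull out -1: (-254/367) = (-1/367)·(254/367). Since 367 ≡ 3 (mod 4), (-1/367) = -1. Now have -(254/367).
Factor out 2: 254 = 2·127. Since 367 ≡ 7 (mod 8), (2/367) = +1. Now have -(127/367).
Both 127 ≡ 3 and 367 ≡ 3 (mod 4), so reciprocity gives (127/367) = -(367/127). Reduce: 367 ≡ 113 (mod 127). Now have (113/127).
113 ≡ 1 (mod 4), so quadratic reciprocity gives (113/127) = (127/113). Reduce: 127 ≡ 14 (mod 113). Now have (14/113).
Factor out 2: 14 = 2·7. Since 113 ≡ 1 (mod 8), (2/113) = +1. Now have (7/113).
113 ≡ 1 (mod 4), so quadratic reciprocity gives (7/113) = (113/7). Reduce: 113 ≡ 1 (mod 7). Now have (1/7).
(1/7) = 1. Collecting the sign factors: 1.
The Legendre symbol is 1, so x^2 ≡ -254 (mod 367) has solution.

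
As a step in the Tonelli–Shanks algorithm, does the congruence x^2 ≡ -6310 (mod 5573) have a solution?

Reduce the numerator: -6310 ≡ 4836 (mod 5573), so (-6310|5573) = (4836|5573).
Factor out 2: 4836 = 2^2·1209. Since 5573 ≡ 5 (mod 8), (2|5573) = -1, and (2|5573)^2 = +1. Now have (1209|5573).
1209 ≡ 1 (mod 4), so quadratic reciprocity gives (1209|5573) = (5573|1209). Reduce: 5573 ≡ 737 (mod 1209). Now have (737|1209).
737 ≡ 1 (mod 4), so quadratic reciprocity gives (737|1209) = (1209|737). Reduce: 1209 ≡ 472 (mod 737). Now have (472|737).
Factor out 2: 472 = 2^3·59. Since 737 ≡ 1 (mod 8), (2|737) = +1, and (2|737)^3 = +1. Now have (59|737).
737 ≡ 1 (mod 4), so quadratic reciprocity gives (59|737) = (737|59). Reduce: 737 ≡ 29 (mod 59). Now have (29|59).
29 ≡ 1 (mod 4), so quadratic reciprocity gives (29|59) = (59|29). Reduce: 59 ≡ 1 (mod 29). Now have (1|29).
(1|29) = 1. Collecting the sign factors: 1.
The Legendre symbol is 1, so x^2 ≡ -6310 (mod 5573) has solution.

yes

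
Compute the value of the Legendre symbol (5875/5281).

Reduce the numerator: 5875 ≡ 594 (mod 5281), so (5875/5281) = (594/5281).
Factor out 2: 594 = 2·297. Since 5281 ≡ 1 (mod 8), (2/5281) = +1. Now have (297/5281).
297 ≡ 1 (mod 4), so quadratic reciprocity gives (297/5281) = (5281/297). Reduce: 5281 ≡ 232 (mod 297). Now have (232/297).
Factor out 2: 232 = 2^3·29. Since 297 ≡ 1 (mod 8), (2/297) = +1, and (2/297)^3 = +1. Now have (29/297).
29 ≡ 1 (mod 4), so quadratic reciprocity gives (29/297) = (297/29). Reduce: 297 ≡ 7 (mod 29). Now have (7/29).
29 ≡ 1 (mod 4), so quadratic reciprocity gives (7/29) = (29/7). Reduce: 29 ≡ 1 (mod 7). Now have (1/7).
(1/7) = 1. Collecting the sign factors: 1.

1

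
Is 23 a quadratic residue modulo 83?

yes

(23|83)
  = -(83|23)    [QR: both ≡ 3 mod 4, sign flips]
  = -(14|23)    [83 ≡ 14 mod 23]
  = -(7|23)    [23 ≡ 7 mod 8 ⇒ (2|23) = +1]
  = (23|7)    [QR: both ≡ 3 mod 4, sign flips]
  = (2|7)    [23 ≡ 2 mod 7]
  = (1|7)    [7 ≡ 7 mod 8 ⇒ (2|7) = +1]
  = 1    [(1|7) = 1]
The Legendre symbol is 1, so x^2 ≡ 23 (mod 83) has solution.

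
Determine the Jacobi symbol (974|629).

-1

Reduce the numerator: 974 ≡ 345 (mod 629), so (974|629) = (345|629).
345 ≡ 1 (mod 4), so quadratic reciprocity gives (345|629) = (629|345). Reduce: 629 ≡ 284 (mod 345). Now have (284|345).
Factor out 2: 284 = 2^2·71. Since 345 ≡ 1 (mod 8), (2|345) = +1, and (2|345)^2 = +1. Now have (71|345).
345 ≡ 1 (mod 4), so quadratic reciprocity gives (71|345) = (345|71). Reduce: 345 ≡ 61 (mod 71). Now have (61|71).
61 ≡ 1 (mod 4), so quadratic reciprocity gives (61|71) = (71|61). Reduce: 71 ≡ 10 (mod 61). Now have (10|61).
Factor out 2: 10 = 2·5. Since 61 ≡ 5 (mod 8), (2|61) = -1. Now have -(5|61).
5 ≡ 1 (mod 4), so quadratic reciprocity gives (5|61) = (61|5). Reduce: 61 ≡ 1 (mod 5). Now have -(1|5).
(1|5) = 1. Collecting the sign factors: -1.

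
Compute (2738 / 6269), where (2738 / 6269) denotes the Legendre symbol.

(2738 / 6269)
  = -(1369 / 6269)    [6269 ≡ 5 mod 8 ⇒ (2 / 6269) = -1]
  = -(6269 / 1369)    [QR: 1369 ≡ 1 mod 4, sign kept]
  = -(793 / 1369)    [6269 ≡ 793 mod 1369]
  = -(1369 / 793)    [QR: 793 ≡ 1 mod 4, sign kept]
  = -(576 / 793)    [1369 ≡ 576 mod 793]
  = -(9 / 793)    [793 ≡ 1 mod 8 ⇒ (2 / 793)^6 = +1]
  = -(793 / 9)    [QR: 9 ≡ 1 mod 4, sign kept]
  = -(1 / 9)    [793 ≡ 1 mod 9]
  = -1    [(1 / 9) = 1]

-1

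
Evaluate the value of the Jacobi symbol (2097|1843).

(2097|1843)
  = (254|1843)    [2097 ≡ 254 mod 1843]
  = -(127|1843)    [1843 ≡ 3 mod 8 ⇒ (2|1843) = -1]
  = (1843|127)    [QR: both ≡ 3 mod 4, sign flips]
  = (65|127)    [1843 ≡ 65 mod 127]
  = (127|65)    [QR: 65 ≡ 1 mod 4, sign kept]
  = (62|65)    [127 ≡ 62 mod 65]
  = (31|65)    [65 ≡ 1 mod 8 ⇒ (2|65) = +1]
  = (65|31)    [QR: 65 ≡ 1 mod 4, sign kept]
  = (3|31)    [65 ≡ 3 mod 31]
  = -(31|3)    [QR: both ≡ 3 mod 4, sign flips]
  = -(1|3)    [31 ≡ 1 mod 3]
  = -1    [(1|3) = 1]

-1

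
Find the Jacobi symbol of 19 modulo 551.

Both 19 ≡ 3 and 551 ≡ 3 (mod 4), so reciprocity gives (19/551) = -(551/19). Reduce: 551 ≡ 0 (mod 19). Now have -(0/19).
The numerator is now 0 with denominator 19 > 1: the symbol is 0.

0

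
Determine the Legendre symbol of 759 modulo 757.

Reduce the numerator: 759 ≡ 2 (mod 757), so (759|757) = (2|757).
Factor out 2: 2 = 2. Since 757 ≡ 5 (mod 8), (2|757) = -1. Now have -(1|757).
(1|757) = 1. Collecting the sign factors: -1.

-1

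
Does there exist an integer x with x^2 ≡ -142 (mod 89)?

(-142/89)
  = (36/89)    [-142 ≡ 36 mod 89]
  = (9/89)    [89 ≡ 1 mod 8 ⇒ (2/89)^2 = +1]
  = (89/9)    [QR: 9 ≡ 1 mod 4, sign kept]
  = (8/9)    [89 ≡ 8 mod 9]
  = (1/9)    [9 ≡ 1 mod 8 ⇒ (2/9)^3 = +1]
  = 1    [(1/9) = 1]
The Legendre symbol is 1, so x^2 ≡ -142 (mod 89) has solution.

yes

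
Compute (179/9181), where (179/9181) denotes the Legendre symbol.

1

9181 ≡ 1 (mod 4), so quadratic reciprocity gives (179/9181) = (9181/179). Reduce: 9181 ≡ 52 (mod 179). Now have (52/179).
Factor out 2: 52 = 2^2·13. Since 179 ≡ 3 (mod 8), (2/179) = -1, and (2/179)^2 = +1. Now have (13/179).
13 ≡ 1 (mod 4), so quadratic reciprocity gives (13/179) = (179/13). Reduce: 179 ≡ 10 (mod 13). Now have (10/13).
Factor out 2: 10 = 2·5. Since 13 ≡ 5 (mod 8), (2/13) = -1. Now have -(5/13).
5 ≡ 1 (mod 4), so quadratic reciprocity gives (5/13) = (13/5). Reduce: 13 ≡ 3 (mod 5). Now have -(3/5).
5 ≡ 1 (mod 4), so quadratic reciprocity gives (3/5) = (5/3). Reduce: 5 ≡ 2 (mod 3). Now have -(2/3).
Factor out 2: 2 = 2. Since 3 ≡ 3 (mod 8), (2/3) = -1. Now have (1/3).
(1/3) = 1. Collecting the sign factors: 1.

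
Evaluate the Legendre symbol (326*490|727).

-1

By multiplicativity, (326·490|727) = (326|727)·(490|727).
First factor (326|727):
(326|727)
  = (163|727)    [727 ≡ 7 mod 8 ⇒ (2|727) = +1]
  = -(727|163)    [QR: both ≡ 3 mod 4, sign flips]
  = -(75|163)    [727 ≡ 75 mod 163]
  = (163|75)    [QR: both ≡ 3 mod 4, sign flips]
  = (13|75)    [163 ≡ 13 mod 75]
  = (75|13)    [QR: 13 ≡ 1 mod 4, sign kept]
  = (10|13)    [75 ≡ 10 mod 13]
  = -(5|13)    [13 ≡ 5 mod 8 ⇒ (2|13) = -1]
  = -(13|5)    [QR: 5 ≡ 1 mod 4, sign kept]
  = -(3|5)    [13 ≡ 3 mod 5]
  = -(5|3)    [QR: 5 ≡ 1 mod 4, sign kept]
  = -(2|3)    [5 ≡ 2 mod 3]
  = (1|3)    [3 ≡ 3 mod 8 ⇒ (2|3) = -1]
  = 1    [(1|3) = 1]
Second factor (490|727):
(490|727)
  = (245|727)    [727 ≡ 7 mod 8 ⇒ (2|727) = +1]
  = (727|245)    [QR: 245 ≡ 1 mod 4, sign kept]
  = (237|245)    [727 ≡ 237 mod 245]
  = (245|237)    [QR: 237 ≡ 1 mod 4, sign kept]
  = (8|237)    [245 ≡ 8 mod 237]
  = -(1|237)    [237 ≡ 5 mod 8 ⇒ (2|237)^3 = -1]
  = -1    [(1|237) = 1]
Product: (1)·(-1) = -1.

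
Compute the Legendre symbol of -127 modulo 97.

-1

Pull out -1: (-127 / 97) = (-1 / 97)·(127 / 97). Since 97 ≡ 1 (mod 4), (-1 / 97) = +1. Now have (127 / 97).
Reduce the numerator: 127 ≡ 30 (mod 97), so (127 / 97) = (30 / 97).
Factor out 2: 30 = 2·15. Since 97 ≡ 1 (mod 8), (2 / 97) = +1. Now have (15 / 97).
97 ≡ 1 (mod 4), so quadratic reciprocity gives (15 / 97) = (97 / 15). Reduce: 97 ≡ 7 (mod 15). Now have (7 / 15).
Both 7 ≡ 3 and 15 ≡ 3 (mod 4), so reciprocity gives (7 / 15) = -(15 / 7). Reduce: 15 ≡ 1 (mod 7). Now have -(1 / 7).
(1 / 7) = 1. Collecting the sign factors: -1.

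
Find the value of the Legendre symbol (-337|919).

1

(-337|919)
  = -(337|919)    [919 ≡ 3 mod 4 ⇒ (-1|919) = -1]
  = -(919|337)    [QR: 337 ≡ 1 mod 4, sign kept]
  = -(245|337)    [919 ≡ 245 mod 337]
  = -(337|245)    [QR: 245 ≡ 1 mod 4, sign kept]
  = -(92|245)    [337 ≡ 92 mod 245]
  = -(23|245)    [245 ≡ 5 mod 8 ⇒ (2|245)^2 = +1]
  = -(245|23)    [QR: 245 ≡ 1 mod 4, sign kept]
  = -(15|23)    [245 ≡ 15 mod 23]
  = (23|15)    [QR: both ≡ 3 mod 4, sign flips]
  = (8|15)    [23 ≡ 8 mod 15]
  = (1|15)    [15 ≡ 7 mod 8 ⇒ (2|15)^3 = +1]
  = 1    [(1|15) = 1]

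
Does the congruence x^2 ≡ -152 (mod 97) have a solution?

Pull out -1: (-152|97) = (-1|97)·(152|97). Since 97 ≡ 1 (mod 4), (-1|97) = +1. Now have (152|97).
Reduce the numerator: 152 ≡ 55 (mod 97), so (152|97) = (55|97).
97 ≡ 1 (mod 4), so quadratic reciprocity gives (55|97) = (97|55). Reduce: 97 ≡ 42 (mod 55). Now have (42|55).
Factor out 2: 42 = 2·21. Since 55 ≡ 7 (mod 8), (2|55) = +1. Now have (21|55).
21 ≡ 1 (mod 4), so quadratic reciprocity gives (21|55) = (55|21). Reduce: 55 ≡ 13 (mod 21). Now have (13|21).
13 ≡ 1 (mod 4), so quadratic reciprocity gives (13|21) = (21|13). Reduce: 21 ≡ 8 (mod 13). Now have (8|13).
Factor out 2: 8 = 2^3. Since 13 ≡ 5 (mod 8), (2|13) = -1, and (2|13)^3 = -1. Now have -(1|13).
(1|13) = 1. Collecting the sign factors: -1.
(-152|97) = -1, and 97 is prime, so -152 is not a quadratic residue mod 97.

no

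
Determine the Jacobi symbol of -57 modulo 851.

Pull out -1: (-57 / 851) = (-1 / 851)·(57 / 851). Since 851 ≡ 3 (mod 4), (-1 / 851) = -1. Now have -(57 / 851).
57 ≡ 1 (mod 4), so quadratic reciprocity gives (57 / 851) = (851 / 57). Reduce: 851 ≡ 53 (mod 57). Now have -(53 / 57).
53 ≡ 1 (mod 4), so quadratic reciprocity gives (53 / 57) = (57 / 53). Reduce: 57 ≡ 4 (mod 53). Now have -(4 / 53).
Factor out 2: 4 = 2^2. Since 53 ≡ 5 (mod 8), (2 / 53) = -1, and (2 / 53)^2 = +1. Now have -(1 / 53).
(1 / 53) = 1. Collecting the sign factors: -1.

-1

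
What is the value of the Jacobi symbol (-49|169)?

1

Pull out -1: (-49|169) = (-1|169)·(49|169). Since 169 ≡ 1 (mod 4), (-1|169) = +1. Now have (49|169).
49 ≡ 1 (mod 4), so quadratic reciprocity gives (49|169) = (169|49). Reduce: 169 ≡ 22 (mod 49). Now have (22|49).
Factor out 2: 22 = 2·11. Since 49 ≡ 1 (mod 8), (2|49) = +1. Now have (11|49).
49 ≡ 1 (mod 4), so quadratic reciprocity gives (11|49) = (49|11). Reduce: 49 ≡ 5 (mod 11). Now have (5|11).
5 ≡ 1 (mod 4), so quadratic reciprocity gives (5|11) = (11|5). Reduce: 11 ≡ 1 (mod 5). Now have (1|5).
(1|5) = 1. Collecting the sign factors: 1.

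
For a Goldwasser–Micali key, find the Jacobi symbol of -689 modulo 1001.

Pull out -1: (-689/1001) = (-1/1001)·(689/1001). Since 1001 ≡ 1 (mod 4), (-1/1001) = +1. Now have (689/1001).
689 ≡ 1 (mod 4), so quadratic reciprocity gives (689/1001) = (1001/689). Reduce: 1001 ≡ 312 (mod 689). Now have (312/689).
Factor out 2: 312 = 2^3·39. Since 689 ≡ 1 (mod 8), (2/689) = +1, and (2/689)^3 = +1. Now have (39/689).
689 ≡ 1 (mod 4), so quadratic reciprocity gives (39/689) = (689/39). Reduce: 689 ≡ 26 (mod 39). Now have (26/39).
Factor out 2: 26 = 2·13. Since 39 ≡ 7 (mod 8), (2/39) = +1. Now have (13/39).
13 ≡ 1 (mod 4), so quadratic reciprocity gives (13/39) = (39/13). Reduce: 39 ≡ 0 (mod 13). Now have (0/13).
The numerator is now 0 with denominator 13 > 1: the symbol is 0.

0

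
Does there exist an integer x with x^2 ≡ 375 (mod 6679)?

no

Both 375 ≡ 3 and 6679 ≡ 3 (mod 4), so reciprocity gives (375/6679) = -(6679/375). Reduce: 6679 ≡ 304 (mod 375). Now have -(304/375).
Factor out 2: 304 = 2^4·19. Since 375 ≡ 7 (mod 8), (2/375) = +1, and (2/375)^4 = +1. Now have -(19/375).
Both 19 ≡ 3 and 375 ≡ 3 (mod 4), so reciprocity gives (19/375) = -(375/19). Reduce: 375 ≡ 14 (mod 19). Now have (14/19).
Factor out 2: 14 = 2·7. Since 19 ≡ 3 (mod 8), (2/19) = -1. Now have -(7/19).
Both 7 ≡ 3 and 19 ≡ 3 (mod 4), so reciprocity gives (7/19) = -(19/7). Reduce: 19 ≡ 5 (mod 7). Now have (5/7).
5 ≡ 1 (mod 4), so quadratic reciprocity gives (5/7) = (7/5). Reduce: 7 ≡ 2 (mod 5). Now have (2/5).
Factor out 2: 2 = 2. Since 5 ≡ 5 (mod 8), (2/5) = -1. Now have -(1/5).
(1/5) = 1. Collecting the sign factors: -1.
The Legendre symbol is -1, so x^2 ≡ 375 (mod 6679) has no solution.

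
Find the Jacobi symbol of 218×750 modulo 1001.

-1

By multiplicativity, (218·750 / 1001) = (218 / 1001)·(750 / 1001).
First factor (218 / 1001):
Factor out 2: 218 = 2·109. Since 1001 ≡ 1 (mod 8), (2 / 1001) = +1. Now have (109 / 1001).
109 ≡ 1 (mod 4), so quadratic reciprocity gives (109 / 1001) = (1001 / 109). Reduce: 1001 ≡ 20 (mod 109). Now have (20 / 109).
Factor out 2: 20 = 2^2·5. Since 109 ≡ 5 (mod 8), (2 / 109) = -1, and (2 / 109)^2 = +1. Now have (5 / 109).
5 ≡ 1 (mod 4), so quadratic reciprocity gives (5 / 109) = (109 / 5). Reduce: 109 ≡ 4 (mod 5). Now have (4 / 5).
Factor out 2: 4 = 2^2. Since 5 ≡ 5 (mod 8), (2 / 5) = -1, and (2 / 5)^2 = +1. Now have (1 / 5).
(1 / 5) = 1. Collecting the sign factors: 1.
Second factor (750 / 1001):
Factor out 2: 750 = 2·375. Since 1001 ≡ 1 (mod 8), (2 / 1001) = +1. Now have (375 / 1001).
1001 ≡ 1 (mod 4), so quadratic reciprocity gives (375 / 1001) = (1001 / 375). Reduce: 1001 ≡ 251 (mod 375). Now have (251 / 375).
Both 251 ≡ 3 and 375 ≡ 3 (mod 4), so reciprocity gives (251 / 375) = -(375 / 251). Reduce: 375 ≡ 124 (mod 251). Now have -(124 / 251).
Factor out 2: 124 = 2^2·31. Since 251 ≡ 3 (mod 8), (2 / 251) = -1, and (2 / 251)^2 = +1. Now have -(31 / 251).
Both 31 ≡ 3 and 251 ≡ 3 (mod 4), so reciprocity gives (31 / 251) = -(251 / 31). Reduce: 251 ≡ 3 (mod 31). Now have (3 / 31).
Both 3 ≡ 3 and 31 ≡ 3 (mod 4), so reciprocity gives (3 / 31) = -(31 / 3). Reduce: 31 ≡ 1 (mod 3). Now have -(1 / 3).
(1 / 3) = 1. Collecting the sign factors: -1.
Product: (1)·(-1) = -1.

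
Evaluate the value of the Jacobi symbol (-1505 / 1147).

Reduce the numerator: -1505 ≡ 789 (mod 1147), so (-1505 / 1147) = (789 / 1147).
789 ≡ 1 (mod 4), so quadratic reciprocity gives (789 / 1147) = (1147 / 789). Reduce: 1147 ≡ 358 (mod 789). Now have (358 / 789).
Factor out 2: 358 = 2·179. Since 789 ≡ 5 (mod 8), (2 / 789) = -1. Now have -(179 / 789).
789 ≡ 1 (mod 4), so quadratic reciprocity gives (179 / 789) = (789 / 179). Reduce: 789 ≡ 73 (mod 179). Now have -(73 / 179).
73 ≡ 1 (mod 4), so quadratic reciprocity gives (73 / 179) = (179 / 73). Reduce: 179 ≡ 33 (mod 73). Now have -(33 / 73).
33 ≡ 1 (mod 4), so quadratic reciprocity gives (33 / 73) = (73 / 33). Reduce: 73 ≡ 7 (mod 33). Now have -(7 / 33).
33 ≡ 1 (mod 4), so quadratic reciprocity gives (7 / 33) = (33 / 7). Reduce: 33 ≡ 5 (mod 7). Now have -(5 / 7).
5 ≡ 1 (mod 4), so quadratic reciprocity gives (5 / 7) = (7 / 5). Reduce: 7 ≡ 2 (mod 5). Now have -(2 / 5).
Factor out 2: 2 = 2. Since 5 ≡ 5 (mod 8), (2 / 5) = -1. Now have (1 / 5).
(1 / 5) = 1. Collecting the sign factors: 1.

1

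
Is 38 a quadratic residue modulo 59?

Factor out 2: 38 = 2·19. Since 59 ≡ 3 (mod 8), (2/59) = -1. Now have -(19/59).
Both 19 ≡ 3 and 59 ≡ 3 (mod 4), so reciprocity gives (19/59) = -(59/19). Reduce: 59 ≡ 2 (mod 19). Now have (2/19).
Factor out 2: 2 = 2. Since 19 ≡ 3 (mod 8), (2/19) = -1. Now have -(1/19).
(1/19) = 1. Collecting the sign factors: -1.
(38/59) = -1, and 59 is prime, so 38 is not a quadratic residue mod 59.

no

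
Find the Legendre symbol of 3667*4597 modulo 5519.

By multiplicativity, (3667·4597/5519) = (3667/5519)·(4597/5519).
First factor (3667/5519):
(3667/5519)
  = -(5519/3667)    [QR: both ≡ 3 mod 4, sign flips]
  = -(1852/3667)    [5519 ≡ 1852 mod 3667]
  = -(463/3667)    [3667 ≡ 3 mod 8 ⇒ (2/3667)^2 = +1]
  = (3667/463)    [QR: both ≡ 3 mod 4, sign flips]
  = (426/463)    [3667 ≡ 426 mod 463]
  = (213/463)    [463 ≡ 7 mod 8 ⇒ (2/463) = +1]
  = (463/213)    [QR: 213 ≡ 1 mod 4, sign kept]
  = (37/213)    [463 ≡ 37 mod 213]
  = (213/37)    [QR: 37 ≡ 1 mod 4, sign kept]
  = (28/37)    [213 ≡ 28 mod 37]
  = (7/37)    [37 ≡ 5 mod 8 ⇒ (2/37)^2 = +1]
  = (37/7)    [QR: 37 ≡ 1 mod 4, sign kept]
  = (2/7)    [37 ≡ 2 mod 7]
  = (1/7)    [7 ≡ 7 mod 8 ⇒ (2/7) = +1]
  = 1    [(1/7) = 1]
Second factor (4597/5519):
(4597/5519)
  = (5519/4597)    [QR: 4597 ≡ 1 mod 4, sign kept]
  = (922/4597)    [5519 ≡ 922 mod 4597]
  = -(461/4597)    [4597 ≡ 5 mod 8 ⇒ (2/4597) = -1]
  = -(4597/461)    [QR: 461 ≡ 1 mod 4, sign kept]
  = -(448/461)    [4597 ≡ 448 mod 461]
  = -(7/461)    [461 ≡ 5 mod 8 ⇒ (2/461)^6 = +1]
  = -(461/7)    [QR: 461 ≡ 1 mod 4, sign kept]
  = -(6/7)    [461 ≡ 6 mod 7]
  = -(3/7)    [7 ≡ 7 mod 8 ⇒ (2/7) = +1]
  = (7/3)    [QR: both ≡ 3 mod 4, sign flips]
  = (1/3)    [7 ≡ 1 mod 3]
  = 1    [(1/3) = 1]
Product: (1)·(1) = 1.

1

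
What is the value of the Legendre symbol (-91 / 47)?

1

(-91 / 47)
  = (3 / 47)    [-91 ≡ 3 mod 47]
  = -(47 / 3)    [QR: both ≡ 3 mod 4, sign flips]
  = -(2 / 3)    [47 ≡ 2 mod 3]
  = (1 / 3)    [3 ≡ 3 mod 8 ⇒ (2 / 3) = -1]
  = 1    [(1 / 3) = 1]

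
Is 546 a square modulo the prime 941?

yes

Factor out 2: 546 = 2·273. Since 941 ≡ 5 (mod 8), (2/941) = -1. Now have -(273/941).
273 ≡ 1 (mod 4), so quadratic reciprocity gives (273/941) = (941/273). Reduce: 941 ≡ 122 (mod 273). Now have -(122/273).
Factor out 2: 122 = 2·61. Since 273 ≡ 1 (mod 8), (2/273) = +1. Now have -(61/273).
61 ≡ 1 (mod 4), so quadratic reciprocity gives (61/273) = (273/61). Reduce: 273 ≡ 29 (mod 61). Now have -(29/61).
29 ≡ 1 (mod 4), so quadratic reciprocity gives (29/61) = (61/29). Reduce: 61 ≡ 3 (mod 29). Now have -(3/29).
29 ≡ 1 (mod 4), so quadratic reciprocity gives (3/29) = (29/3). Reduce: 29 ≡ 2 (mod 3). Now have -(2/3).
Factor out 2: 2 = 2. Since 3 ≡ 3 (mod 8), (2/3) = -1. Now have (1/3).
(1/3) = 1. Collecting the sign factors: 1.
(546/941) = 1, and 941 is prime, so 546 is a quadratic residue mod 941.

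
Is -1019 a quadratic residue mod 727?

no

(-1019|727)
  = -(1019|727)    [727 ≡ 3 mod 4 ⇒ (-1|727) = -1]
  = -(292|727)    [1019 ≡ 292 mod 727]
  = -(73|727)    [727 ≡ 7 mod 8 ⇒ (2|727)^2 = +1]
  = -(727|73)    [QR: 73 ≡ 1 mod 4, sign kept]
  = -(70|73)    [727 ≡ 70 mod 73]
  = -(35|73)    [73 ≡ 1 mod 8 ⇒ (2|73) = +1]
  = -(73|35)    [QR: 73 ≡ 1 mod 4, sign kept]
  = -(3|35)    [73 ≡ 3 mod 35]
  = (35|3)    [QR: both ≡ 3 mod 4, sign flips]
  = (2|3)    [35 ≡ 2 mod 3]
  = -(1|3)    [3 ≡ 3 mod 8 ⇒ (2|3) = -1]
  = -1    [(1|3) = 1]
The Legendre symbol is -1, so x^2 ≡ -1019 (mod 727) has no solution.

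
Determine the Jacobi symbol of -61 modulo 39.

Pull out -1: (-61 / 39) = (-1 / 39)·(61 / 39). Since 39 ≡ 3 (mod 4), (-1 / 39) = -1. Now have -(61 / 39).
Reduce the numerator: 61 ≡ 22 (mod 39), so (61 / 39) = (22 / 39).
Factor out 2: 22 = 2·11. Since 39 ≡ 7 (mod 8), (2 / 39) = +1. Now have -(11 / 39).
Both 11 ≡ 3 and 39 ≡ 3 (mod 4), so reciprocity gives (11 / 39) = -(39 / 11). Reduce: 39 ≡ 6 (mod 11). Now have (6 / 11).
Factor out 2: 6 = 2·3. Since 11 ≡ 3 (mod 8), (2 / 11) = -1. Now have -(3 / 11).
Both 3 ≡ 3 and 11 ≡ 3 (mod 4), so reciprocity gives (3 / 11) = -(11 / 3). Reduce: 11 ≡ 2 (mod 3). Now have (2 / 3).
Factor out 2: 2 = 2. Since 3 ≡ 3 (mod 8), (2 / 3) = -1. Now have -(1 / 3).
(1 / 3) = 1. Collecting the sign factors: -1.

-1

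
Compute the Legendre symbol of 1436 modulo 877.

-1

Reduce the numerator: 1436 ≡ 559 (mod 877), so (1436|877) = (559|877).
877 ≡ 1 (mod 4), so quadratic reciprocity gives (559|877) = (877|559). Reduce: 877 ≡ 318 (mod 559). Now have (318|559).
Factor out 2: 318 = 2·159. Since 559 ≡ 7 (mod 8), (2|559) = +1. Now have (159|559).
Both 159 ≡ 3 and 559 ≡ 3 (mod 4), so reciprocity gives (159|559) = -(559|159). Reduce: 559 ≡ 82 (mod 159). Now have -(82|159).
Factor out 2: 82 = 2·41. Since 159 ≡ 7 (mod 8), (2|159) = +1. Now have -(41|159).
41 ≡ 1 (mod 4), so quadratic reciprocity gives (41|159) = (159|41). Reduce: 159 ≡ 36 (mod 41). Now have -(36|41).
Factor out 2: 36 = 2^2·9. Since 41 ≡ 1 (mod 8), (2|41) = +1, and (2|41)^2 = +1. Now have -(9|41).
9 ≡ 1 (mod 4), so quadratic reciprocity gives (9|41) = (41|9). Reduce: 41 ≡ 5 (mod 9). Now have -(5|9).
5 ≡ 1 (mod 4), so quadratic reciprocity gives (5|9) = (9|5). Reduce: 9 ≡ 4 (mod 5). Now have -(4|5).
Factor out 2: 4 = 2^2. Since 5 ≡ 5 (mod 8), (2|5) = -1, and (2|5)^2 = +1. Now have -(1|5).
(1|5) = 1. Collecting the sign factors: -1.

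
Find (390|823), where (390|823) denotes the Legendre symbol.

(390|823)
  = (195|823)    [823 ≡ 7 mod 8 ⇒ (2|823) = +1]
  = -(823|195)    [QR: both ≡ 3 mod 4, sign flips]
  = -(43|195)    [823 ≡ 43 mod 195]
  = (195|43)    [QR: both ≡ 3 mod 4, sign flips]
  = (23|43)    [195 ≡ 23 mod 43]
  = -(43|23)    [QR: both ≡ 3 mod 4, sign flips]
  = -(20|23)    [43 ≡ 20 mod 23]
  = -(5|23)    [23 ≡ 7 mod 8 ⇒ (2|23)^2 = +1]
  = -(23|5)    [QR: 5 ≡ 1 mod 4, sign kept]
  = -(3|5)    [23 ≡ 3 mod 5]
  = -(5|3)    [QR: 5 ≡ 1 mod 4, sign kept]
  = -(2|3)    [5 ≡ 2 mod 3]
  = (1|3)    [3 ≡ 3 mod 8 ⇒ (2|3) = -1]
  = 1    [(1|3) = 1]

1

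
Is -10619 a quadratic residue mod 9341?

Pull out -1: (-10619|9341) = (-1|9341)·(10619|9341). Since 9341 ≡ 1 (mod 4), (-1|9341) = +1. Now have (10619|9341).
Reduce the numerator: 10619 ≡ 1278 (mod 9341), so (10619|9341) = (1278|9341).
Factor out 2: 1278 = 2·639. Since 9341 ≡ 5 (mod 8), (2|9341) = -1. Now have -(639|9341).
9341 ≡ 1 (mod 4), so quadratic reciprocity gives (639|9341) = (9341|639). Reduce: 9341 ≡ 395 (mod 639). Now have -(395|639).
Both 395 ≡ 3 and 639 ≡ 3 (mod 4), so reciprocity gives (395|639) = -(639|395). Reduce: 639 ≡ 244 (mod 395). Now have (244|395).
Factor out 2: 244 = 2^2·61. Since 395 ≡ 3 (mod 8), (2|395) = -1, and (2|395)^2 = +1. Now have (61|395).
61 ≡ 1 (mod 4), so quadratic reciprocity gives (61|395) = (395|61). Reduce: 395 ≡ 29 (mod 61). Now have (29|61).
29 ≡ 1 (mod 4), so quadratic reciprocity gives (29|61) = (61|29). Reduce: 61 ≡ 3 (mod 29). Now have (3|29).
29 ≡ 1 (mod 4), so quadratic reciprocity gives (3|29) = (29|3). Reduce: 29 ≡ 2 (mod 3). Now have (2|3).
Factor out 2: 2 = 2. Since 3 ≡ 3 (mod 8), (2|3) = -1. Now have -(1|3).
(1|3) = 1. Collecting the sign factors: -1.
The Legendre symbol is -1, so x^2 ≡ -10619 (mod 9341) has no solution.

no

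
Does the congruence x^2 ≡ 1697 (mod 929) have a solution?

(1697/929)
  = (768/929)    [1697 ≡ 768 mod 929]
  = (3/929)    [929 ≡ 1 mod 8 ⇒ (2/929)^8 = +1]
  = (929/3)    [QR: 929 ≡ 1 mod 4, sign kept]
  = (2/3)    [929 ≡ 2 mod 3]
  = -(1/3)    [3 ≡ 3 mod 8 ⇒ (2/3) = -1]
  = -1    [(1/3) = 1]
The Legendre symbol is -1, so x^2 ≡ 1697 (mod 929) has no solution.

no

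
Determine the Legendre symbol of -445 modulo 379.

1

(-445 / 379)
  = (313 / 379)    [-445 ≡ 313 mod 379]
  = (379 / 313)    [QR: 313 ≡ 1 mod 4, sign kept]
  = (66 / 313)    [379 ≡ 66 mod 313]
  = (33 / 313)    [313 ≡ 1 mod 8 ⇒ (2 / 313) = +1]
  = (313 / 33)    [QR: 33 ≡ 1 mod 4, sign kept]
  = (16 / 33)    [313 ≡ 16 mod 33]
  = (1 / 33)    [33 ≡ 1 mod 8 ⇒ (2 / 33)^4 = +1]
  = 1    [(1 / 33) = 1]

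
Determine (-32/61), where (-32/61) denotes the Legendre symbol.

(-32/61)
  = (32/61)    [61 ≡ 1 mod 4 ⇒ (-1/61) = +1]
  = -(1/61)    [61 ≡ 5 mod 8 ⇒ (2/61)^5 = -1]
  = -1    [(1/61) = 1]

-1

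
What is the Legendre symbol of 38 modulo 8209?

(38/8209)
  = (19/8209)    [8209 ≡ 1 mod 8 ⇒ (2/8209) = +1]
  = (8209/19)    [QR: 8209 ≡ 1 mod 4, sign kept]
  = (1/19)    [8209 ≡ 1 mod 19]
  = 1    [(1/19) = 1]

1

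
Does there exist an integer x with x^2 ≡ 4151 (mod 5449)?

yes

5449 ≡ 1 (mod 4), so quadratic reciprocity gives (4151/5449) = (5449/4151). Reduce: 5449 ≡ 1298 (mod 4151). Now have (1298/4151).
Factor out 2: 1298 = 2·649. Since 4151 ≡ 7 (mod 8), (2/4151) = +1. Now have (649/4151).
649 ≡ 1 (mod 4), so quadratic reciprocity gives (649/4151) = (4151/649). Reduce: 4151 ≡ 257 (mod 649). Now have (257/649).
257 ≡ 1 (mod 4), so quadratic reciprocity gives (257/649) = (649/257). Reduce: 649 ≡ 135 (mod 257). Now have (135/257).
257 ≡ 1 (mod 4), so quadratic reciprocity gives (135/257) = (257/135). Reduce: 257 ≡ 122 (mod 135). Now have (122/135).
Factor out 2: 122 = 2·61. Since 135 ≡ 7 (mod 8), (2/135) = +1. Now have (61/135).
61 ≡ 1 (mod 4), so quadratic reciprocity gives (61/135) = (135/61). Reduce: 135 ≡ 13 (mod 61). Now have (13/61).
13 ≡ 1 (mod 4), so quadratic reciprocity gives (13/61) = (61/13). Reduce: 61 ≡ 9 (mod 13). Now have (9/13).
9 ≡ 1 (mod 4), so quadratic reciprocity gives (9/13) = (13/9). Reduce: 13 ≡ 4 (mod 9). Now have (4/9).
Factor out 2: 4 = 2^2. Since 9 ≡ 1 (mod 8), (2/9) = +1, and (2/9)^2 = +1. Now have (1/9).
(1/9) = 1. Collecting the sign factors: 1.
(4151/5449) = 1, and 5449 is prime, so 4151 is a quadratic residue mod 5449.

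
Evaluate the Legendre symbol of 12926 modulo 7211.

-1

(12926 / 7211)
  = (5715 / 7211)    [12926 ≡ 5715 mod 7211]
  = -(7211 / 5715)    [QR: both ≡ 3 mod 4, sign flips]
  = -(1496 / 5715)    [7211 ≡ 1496 mod 5715]
  = (187 / 5715)    [5715 ≡ 3 mod 8 ⇒ (2 / 5715)^3 = -1]
  = -(5715 / 187)    [QR: both ≡ 3 mod 4, sign flips]
  = -(105 / 187)    [5715 ≡ 105 mod 187]
  = -(187 / 105)    [QR: 105 ≡ 1 mod 4, sign kept]
  = -(82 / 105)    [187 ≡ 82 mod 105]
  = -(41 / 105)    [105 ≡ 1 mod 8 ⇒ (2 / 105) = +1]
  = -(105 / 41)    [QR: 41 ≡ 1 mod 4, sign kept]
  = -(23 / 41)    [105 ≡ 23 mod 41]
  = -(41 / 23)    [QR: 41 ≡ 1 mod 4, sign kept]
  = -(18 / 23)    [41 ≡ 18 mod 23]
  = -(9 / 23)    [23 ≡ 7 mod 8 ⇒ (2 / 23) = +1]
  = -(23 / 9)    [QR: 9 ≡ 1 mod 4, sign kept]
  = -(5 / 9)    [23 ≡ 5 mod 9]
  = -(9 / 5)    [QR: 5 ≡ 1 mod 4, sign kept]
  = -(4 / 5)    [9 ≡ 4 mod 5]
  = -(1 / 5)    [5 ≡ 5 mod 8 ⇒ (2 / 5)^2 = +1]
  = -1    [(1 / 5) = 1]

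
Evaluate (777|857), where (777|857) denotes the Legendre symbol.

-1

777 ≡ 1 (mod 4), so quadratic reciprocity gives (777|857) = (857|777). Reduce: 857 ≡ 80 (mod 777). Now have (80|777).
Factor out 2: 80 = 2^4·5. Since 777 ≡ 1 (mod 8), (2|777) = +1, and (2|777)^4 = +1. Now have (5|777).
5 ≡ 1 (mod 4), so quadratic reciprocity gives (5|777) = (777|5). Reduce: 777 ≡ 2 (mod 5). Now have (2|5).
Factor out 2: 2 = 2. Since 5 ≡ 5 (mod 8), (2|5) = -1. Now have -(1|5).
(1|5) = 1. Collecting the sign factors: -1.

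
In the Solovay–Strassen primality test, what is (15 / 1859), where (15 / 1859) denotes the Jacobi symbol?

1

Both 15 ≡ 3 and 1859 ≡ 3 (mod 4), so reciprocity gives (15 / 1859) = -(1859 / 15). Reduce: 1859 ≡ 14 (mod 15). Now have -(14 / 15).
Factor out 2: 14 = 2·7. Since 15 ≡ 7 (mod 8), (2 / 15) = +1. Now have -(7 / 15).
Both 7 ≡ 3 and 15 ≡ 3 (mod 4), so reciprocity gives (7 / 15) = -(15 / 7). Reduce: 15 ≡ 1 (mod 7). Now have (1 / 7).
(1 / 7) = 1. Collecting the sign factors: 1.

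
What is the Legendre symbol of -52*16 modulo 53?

By multiplicativity, (-52·16|53) = (-52|53)·(16|53).
First factor (-52|53):
Pull out -1: (-52|53) = (-1|53)·(52|53). Since 53 ≡ 1 (mod 4), (-1|53) = +1. Now have (52|53).
Factor out 2: 52 = 2^2·13. Since 53 ≡ 5 (mod 8), (2|53) = -1, and (2|53)^2 = +1. Now have (13|53).
13 ≡ 1 (mod 4), so quadratic reciprocity gives (13|53) = (53|13). Reduce: 53 ≡ 1 (mod 13). Now have (1|13).
(1|13) = 1. Collecting the sign factors: 1.
Second factor (16|53):
Factor out 2: 16 = 2^4. Since 53 ≡ 5 (mod 8), (2|53) = -1, and (2|53)^4 = +1. Now have (1|53).
(1|53) = 1. Collecting the sign factors: 1.
Product: (1)·(1) = 1.

1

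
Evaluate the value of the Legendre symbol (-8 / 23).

Pull out -1: (-8 / 23) = (-1 / 23)·(8 / 23). Since 23 ≡ 3 (mod 4), (-1 / 23) = -1. Now have -(8 / 23).
Factor out 2: 8 = 2^3. Since 23 ≡ 7 (mod 8), (2 / 23) = +1, and (2 / 23)^3 = +1. Now have -(1 / 23).
(1 / 23) = 1. Collecting the sign factors: -1.

-1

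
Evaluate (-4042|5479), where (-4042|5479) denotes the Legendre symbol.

1

Pull out -1: (-4042|5479) = (-1|5479)·(4042|5479). Since 5479 ≡ 3 (mod 4), (-1|5479) = -1. Now have -(4042|5479).
Factor out 2: 4042 = 2·2021. Since 5479 ≡ 7 (mod 8), (2|5479) = +1. Now have -(2021|5479).
2021 ≡ 1 (mod 4), so quadratic reciprocity gives (2021|5479) = (5479|2021). Reduce: 5479 ≡ 1437 (mod 2021). Now have -(1437|2021).
1437 ≡ 1 (mod 4), so quadratic reciprocity gives (1437|2021) = (2021|1437). Reduce: 2021 ≡ 584 (mod 1437). Now have -(584|1437).
Factor out 2: 584 = 2^3·73. Since 1437 ≡ 5 (mod 8), (2|1437) = -1, and (2|1437)^3 = -1. Now have (73|1437).
73 ≡ 1 (mod 4), so quadratic reciprocity gives (73|1437) = (1437|73). Reduce: 1437 ≡ 50 (mod 73). Now have (50|73).
Factor out 2: 50 = 2·25. Since 73 ≡ 1 (mod 8), (2|73) = +1. Now have (25|73).
25 ≡ 1 (mod 4), so quadratic reciprocity gives (25|73) = (73|25). Reduce: 73 ≡ 23 (mod 25). Now have (23|25).
25 ≡ 1 (mod 4), so quadratic reciprocity gives (23|25) = (25|23). Reduce: 25 ≡ 2 (mod 23). Now have (2|23).
Factor out 2: 2 = 2. Since 23 ≡ 7 (mod 8), (2|23) = +1. Now have (1|23).
(1|23) = 1. Collecting the sign factors: 1.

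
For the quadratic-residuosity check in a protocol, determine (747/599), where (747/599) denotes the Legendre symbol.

1

(747/599)
  = (148/599)    [747 ≡ 148 mod 599]
  = (37/599)    [599 ≡ 7 mod 8 ⇒ (2/599)^2 = +1]
  = (599/37)    [QR: 37 ≡ 1 mod 4, sign kept]
  = (7/37)    [599 ≡ 7 mod 37]
  = (37/7)    [QR: 37 ≡ 1 mod 4, sign kept]
  = (2/7)    [37 ≡ 2 mod 7]
  = (1/7)    [7 ≡ 7 mod 8 ⇒ (2/7) = +1]
  = 1    [(1/7) = 1]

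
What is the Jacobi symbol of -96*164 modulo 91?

-1

By multiplicativity, (-96·164/91) = (-96/91)·(164/91).
First factor (-96/91):
(-96/91)
  = (86/91)    [-96 ≡ 86 mod 91]
  = -(43/91)    [91 ≡ 3 mod 8 ⇒ (2/91) = -1]
  = (91/43)    [QR: both ≡ 3 mod 4, sign flips]
  = (5/43)    [91 ≡ 5 mod 43]
  = (43/5)    [QR: 5 ≡ 1 mod 4, sign kept]
  = (3/5)    [43 ≡ 3 mod 5]
  = (5/3)    [QR: 5 ≡ 1 mod 4, sign kept]
  = (2/3)    [5 ≡ 2 mod 3]
  = -(1/3)    [3 ≡ 3 mod 8 ⇒ (2/3) = -1]
  = -1    [(1/3) = 1]
Second factor (164/91):
(164/91)
  = (73/91)    [164 ≡ 73 mod 91]
  = (91/73)    [QR: 73 ≡ 1 mod 4, sign kept]
  = (18/73)    [91 ≡ 18 mod 73]
  = (9/73)    [73 ≡ 1 mod 8 ⇒ (2/73) = +1]
  = (73/9)    [QR: 9 ≡ 1 mod 4, sign kept]
  = (1/9)    [73 ≡ 1 mod 9]
  = 1    [(1/9) = 1]
Product: (-1)·(1) = -1.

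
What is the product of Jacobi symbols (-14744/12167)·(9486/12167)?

By multiplicativity, (-14744·9486/12167) = (-14744/12167)·(9486/12167).
First factor (-14744/12167):
(-14744/12167)
  = (9590/12167)    [-14744 ≡ 9590 mod 12167]
  = (4795/12167)    [12167 ≡ 7 mod 8 ⇒ (2/12167) = +1]
  = -(12167/4795)    [QR: both ≡ 3 mod 4, sign flips]
  = -(2577/4795)    [12167 ≡ 2577 mod 4795]
  = -(4795/2577)    [QR: 2577 ≡ 1 mod 4, sign kept]
  = -(2218/2577)    [4795 ≡ 2218 mod 2577]
  = -(1109/2577)    [2577 ≡ 1 mod 8 ⇒ (2/2577) = +1]
  = -(2577/1109)    [QR: 1109 ≡ 1 mod 4, sign kept]
  = -(359/1109)    [2577 ≡ 359 mod 1109]
  = -(1109/359)    [QR: 1109 ≡ 1 mod 4, sign kept]
  = -(32/359)    [1109 ≡ 32 mod 359]
  = -(1/359)    [359 ≡ 7 mod 8 ⇒ (2/359)^5 = +1]
  = -1    [(1/359) = 1]
Second factor (9486/12167):
(9486/12167)
  = (4743/12167)    [12167 ≡ 7 mod 8 ⇒ (2/12167) = +1]
  = -(12167/4743)    [QR: both ≡ 3 mod 4, sign flips]
  = -(2681/4743)    [12167 ≡ 2681 mod 4743]
  = -(4743/2681)    [QR: 2681 ≡ 1 mod 4, sign kept]
  = -(2062/2681)    [4743 ≡ 2062 mod 2681]
  = -(1031/2681)    [2681 ≡ 1 mod 8 ⇒ (2/2681) = +1]
  = -(2681/1031)    [QR: 2681 ≡ 1 mod 4, sign kept]
  = -(619/1031)    [2681 ≡ 619 mod 1031]
  = (1031/619)    [QR: both ≡ 3 mod 4, sign flips]
  = (412/619)    [1031 ≡ 412 mod 619]
  = (103/619)    [619 ≡ 3 mod 8 ⇒ (2/619)^2 = +1]
  = -(619/103)    [QR: both ≡ 3 mod 4, sign flips]
  = -(1/103)    [619 ≡ 1 mod 103]
  = -1    [(1/103) = 1]
Product: (-1)·(-1) = 1.

1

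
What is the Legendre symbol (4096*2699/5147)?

By multiplicativity, (4096·2699/5147) = (4096/5147)·(2699/5147).
First factor (4096/5147):
Factor out 2: 4096 = 2^12. Since 5147 ≡ 3 (mod 8), (2/5147) = -1, and (2/5147)^12 = +1. Now have (1/5147).
(1/5147) = 1. Collecting the sign factors: 1.
Second factor (2699/5147):
Both 2699 ≡ 3 and 5147 ≡ 3 (mod 4), so reciprocity gives (2699/5147) = -(5147/2699). Reduce: 5147 ≡ 2448 (mod 2699). Now have -(2448/2699).
Factor out 2: 2448 = 2^4·153. Since 2699 ≡ 3 (mod 8), (2/2699) = -1, and (2/2699)^4 = +1. Now have -(153/2699).
153 ≡ 1 (mod 4), so quadratic reciprocity gives (153/2699) = (2699/153). Reduce: 2699 ≡ 98 (mod 153). Now have -(98/153).
Factor out 2: 98 = 2·49. Since 153 ≡ 1 (mod 8), (2/153) = +1. Now have -(49/153).
49 ≡ 1 (mod 4), so quadratic reciprocity gives (49/153) = (153/49). Reduce: 153 ≡ 6 (mod 49). Now have -(6/49).
Factor out 2: 6 = 2·3. Since 49 ≡ 1 (mod 8), (2/49) = +1. Now have -(3/49).
49 ≡ 1 (mod 4), so quadratic reciprocity gives (3/49) = (49/3). Reduce: 49 ≡ 1 (mod 3). Now have -(1/3).
(1/3) = 1. Collecting the sign factors: -1.
Product: (1)·(-1) = -1.

-1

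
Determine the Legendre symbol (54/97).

1

Factor out 2: 54 = 2·27. Since 97 ≡ 1 (mod 8), (2/97) = +1. Now have (27/97).
97 ≡ 1 (mod 4), so quadratic reciprocity gives (27/97) = (97/27). Reduce: 97 ≡ 16 (mod 27). Now have (16/27).
Factor out 2: 16 = 2^4. Since 27 ≡ 3 (mod 8), (2/27) = -1, and (2/27)^4 = +1. Now have (1/27).
(1/27) = 1. Collecting the sign factors: 1.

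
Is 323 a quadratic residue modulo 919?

Both 323 ≡ 3 and 919 ≡ 3 (mod 4), so reciprocity gives (323|919) = -(919|323). Reduce: 919 ≡ 273 (mod 323). Now have -(273|323).
273 ≡ 1 (mod 4), so quadratic reciprocity gives (273|323) = (323|273). Reduce: 323 ≡ 50 (mod 273). Now have -(50|273).
Factor out 2: 50 = 2·25. Since 273 ≡ 1 (mod 8), (2|273) = +1. Now have -(25|273).
25 ≡ 1 (mod 4), so quadratic reciprocity gives (25|273) = (273|25). Reduce: 273 ≡ 23 (mod 25). Now have -(23|25).
25 ≡ 1 (mod 4), so quadratic reciprocity gives (23|25) = (25|23). Reduce: 25 ≡ 2 (mod 23). Now have -(2|23).
Factor out 2: 2 = 2. Since 23 ≡ 7 (mod 8), (2|23) = +1. Now have -(1|23).
(1|23) = 1. Collecting the sign factors: -1.
The Legendre symbol is -1, so x^2 ≡ 323 (mod 919) has no solution.

no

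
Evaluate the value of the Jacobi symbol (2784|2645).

Reduce the numerator: 2784 ≡ 139 (mod 2645), so (2784|2645) = (139|2645).
2645 ≡ 1 (mod 4), so quadratic reciprocity gives (139|2645) = (2645|139). Reduce: 2645 ≡ 4 (mod 139). Now have (4|139).
Factor out 2: 4 = 2^2. Since 139 ≡ 3 (mod 8), (2|139) = -1, and (2|139)^2 = +1. Now have (1|139).
(1|139) = 1. Collecting the sign factors: 1.

1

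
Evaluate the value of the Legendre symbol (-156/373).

1

Reduce the numerator: -156 ≡ 217 (mod 373), so (-156/373) = (217/373).
217 ≡ 1 (mod 4), so quadratic reciprocity gives (217/373) = (373/217). Reduce: 373 ≡ 156 (mod 217). Now have (156/217).
Factor out 2: 156 = 2^2·39. Since 217 ≡ 1 (mod 8), (2/217) = +1, and (2/217)^2 = +1. Now have (39/217).
217 ≡ 1 (mod 4), so quadratic reciprocity gives (39/217) = (217/39). Reduce: 217 ≡ 22 (mod 39). Now have (22/39).
Factor out 2: 22 = 2·11. Since 39 ≡ 7 (mod 8), (2/39) = +1. Now have (11/39).
Both 11 ≡ 3 and 39 ≡ 3 (mod 4), so reciprocity gives (11/39) = -(39/11). Reduce: 39 ≡ 6 (mod 11). Now have -(6/11).
Factor out 2: 6 = 2·3. Since 11 ≡ 3 (mod 8), (2/11) = -1. Now have (3/11).
Both 3 ≡ 3 and 11 ≡ 3 (mod 4), so reciprocity gives (3/11) = -(11/3). Reduce: 11 ≡ 2 (mod 3). Now have -(2/3).
Factor out 2: 2 = 2. Since 3 ≡ 3 (mod 8), (2/3) = -1. Now have (1/3).
(1/3) = 1. Collecting the sign factors: 1.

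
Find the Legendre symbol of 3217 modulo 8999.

3217 ≡ 1 (mod 4), so quadratic reciprocity gives (3217/8999) = (8999/3217). Reduce: 8999 ≡ 2565 (mod 3217). Now have (2565/3217).
2565 ≡ 1 (mod 4), so quadratic reciprocity gives (2565/3217) = (3217/2565). Reduce: 3217 ≡ 652 (mod 2565). Now have (652/2565).
Factor out 2: 652 = 2^2·163. Since 2565 ≡ 5 (mod 8), (2/2565) = -1, and (2/2565)^2 = +1. Now have (163/2565).
2565 ≡ 1 (mod 4), so quadratic reciprocity gives (163/2565) = (2565/163). Reduce: 2565 ≡ 120 (mod 163). Now have (120/163).
Factor out 2: 120 = 2^3·15. Since 163 ≡ 3 (mod 8), (2/163) = -1, and (2/163)^3 = -1. Now have -(15/163).
Both 15 ≡ 3 and 163 ≡ 3 (mod 4), so reciprocity gives (15/163) = -(163/15). Reduce: 163 ≡ 13 (mod 15). Now have (13/15).
13 ≡ 1 (mod 4), so quadratic reciprocity gives (13/15) = (15/13). Reduce: 15 ≡ 2 (mod 13). Now have (2/13).
Factor out 2: 2 = 2. Since 13 ≡ 5 (mod 8), (2/13) = -1. Now have -(1/13).
(1/13) = 1. Collecting the sign factors: -1.

-1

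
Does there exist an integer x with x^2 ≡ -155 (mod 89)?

no

(-155/89)
  = (23/89)    [-155 ≡ 23 mod 89]
  = (89/23)    [QR: 89 ≡ 1 mod 4, sign kept]
  = (20/23)    [89 ≡ 20 mod 23]
  = (5/23)    [23 ≡ 7 mod 8 ⇒ (2/23)^2 = +1]
  = (23/5)    [QR: 5 ≡ 1 mod 4, sign kept]
  = (3/5)    [23 ≡ 3 mod 5]
  = (5/3)    [QR: 5 ≡ 1 mod 4, sign kept]
  = (2/3)    [5 ≡ 2 mod 3]
  = -(1/3)    [3 ≡ 3 mod 8 ⇒ (2/3) = -1]
  = -1    [(1/3) = 1]
The Legendre symbol is -1, so x^2 ≡ -155 (mod 89) has no solution.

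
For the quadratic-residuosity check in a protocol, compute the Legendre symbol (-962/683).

1

Pull out -1: (-962/683) = (-1/683)·(962/683). Since 683 ≡ 3 (mod 4), (-1/683) = -1. Now have -(962/683).
Reduce the numerator: 962 ≡ 279 (mod 683), so (962/683) = (279/683).
Both 279 ≡ 3 and 683 ≡ 3 (mod 4), so reciprocity gives (279/683) = -(683/279). Reduce: 683 ≡ 125 (mod 279). Now have (125/279).
125 ≡ 1 (mod 4), so quadratic reciprocity gives (125/279) = (279/125). Reduce: 279 ≡ 29 (mod 125). Now have (29/125).
29 ≡ 1 (mod 4), so quadratic reciprocity gives (29/125) = (125/29). Reduce: 125 ≡ 9 (mod 29). Now have (9/29).
9 ≡ 1 (mod 4), so quadratic reciprocity gives (9/29) = (29/9). Reduce: 29 ≡ 2 (mod 9). Now have (2/9).
Factor out 2: 2 = 2. Since 9 ≡ 1 (mod 8), (2/9) = +1. Now have (1/9).
(1/9) = 1. Collecting the sign factors: 1.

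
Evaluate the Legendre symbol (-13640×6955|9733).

-1

By multiplicativity, (-13640·6955|9733) = (-13640|9733)·(6955|9733).
First factor (-13640|9733):
(-13640|9733)
  = (5826|9733)    [-13640 ≡ 5826 mod 9733]
  = -(2913|9733)    [9733 ≡ 5 mod 8 ⇒ (2|9733) = -1]
  = -(9733|2913)    [QR: 2913 ≡ 1 mod 4, sign kept]
  = -(994|2913)    [9733 ≡ 994 mod 2913]
  = -(497|2913)    [2913 ≡ 1 mod 8 ⇒ (2|2913) = +1]
  = -(2913|497)    [QR: 497 ≡ 1 mod 4, sign kept]
  = -(428|497)    [2913 ≡ 428 mod 497]
  = -(107|497)    [497 ≡ 1 mod 8 ⇒ (2|497)^2 = +1]
  = -(497|107)    [QR: 497 ≡ 1 mod 4, sign kept]
  = -(69|107)    [497 ≡ 69 mod 107]
  = -(107|69)    [QR: 69 ≡ 1 mod 4, sign kept]
  = -(38|69)    [107 ≡ 38 mod 69]
  = (19|69)    [69 ≡ 5 mod 8 ⇒ (2|69) = -1]
  = (69|19)    [QR: 69 ≡ 1 mod 4, sign kept]
  = (12|19)    [69 ≡ 12 mod 19]
  = (3|19)    [19 ≡ 3 mod 8 ⇒ (2|19)^2 = +1]
  = -(19|3)    [QR: both ≡ 3 mod 4, sign flips]
  = -(1|3)    [19 ≡ 1 mod 3]
  = -1    [(1|3) = 1]
Second factor (6955|9733):
(6955|9733)
  = (9733|6955)    [QR: 9733 ≡ 1 mod 4, sign kept]
  = (2778|6955)    [9733 ≡ 2778 mod 6955]
  = -(1389|6955)    [6955 ≡ 3 mod 8 ⇒ (2|6955) = -1]
  = -(6955|1389)    [QR: 1389 ≡ 1 mod 4, sign kept]
  = -(10|1389)    [6955 ≡ 10 mod 1389]
  = (5|1389)    [1389 ≡ 5 mod 8 ⇒ (2|1389) = -1]
  = (1389|5)    [QR: 5 ≡ 1 mod 4, sign kept]
  = (4|5)    [1389 ≡ 4 mod 5]
  = (1|5)    [5 ≡ 5 mod 8 ⇒ (2|5)^2 = +1]
  = 1    [(1|5) = 1]
Product: (-1)·(1) = -1.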